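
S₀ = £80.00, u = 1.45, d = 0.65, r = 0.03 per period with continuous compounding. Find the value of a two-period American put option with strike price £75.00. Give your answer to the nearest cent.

Risk-neutral probability p = (e^0.03 − 0.65)/(1.45 − 0.65) = 0.3805/0.8000 = 0.4756
Terminal stock prices: S_uu = 168.2, S_ud = 75.4, S_dd = 33.8
Terminal payoffs (K − S): max(-93.2, 0) = 0, max(-0.4, 0) = 0, max(41.2, 0) = 41.2
Node u (S = 116): continuation = e^(−0.03)·[0.4756·0.0000 + 0.5244·0.0000] = 0.0000; exercise value = 0.0000 ≤ continuation, so V_u = 0.0000
Node d (S = 52): continuation = e^(−0.03)·[0.4756·0.0000 + 0.5244·41.2000] = 20.9680; exercise value = 23.0000 > continuation, so V_d = 23.0000 (exercise)
Node 0 (S = 80): continuation = e^(−0.03)·[0.4756·0.0000 + 0.5244·23.0000] = 11.7054; exercise value = 0.0000 ≤ continuation, so V_0 = 11.7054

£11.71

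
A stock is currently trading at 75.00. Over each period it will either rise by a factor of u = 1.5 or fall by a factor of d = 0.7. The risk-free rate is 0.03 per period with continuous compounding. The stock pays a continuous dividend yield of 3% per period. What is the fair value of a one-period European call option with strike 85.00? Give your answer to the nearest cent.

Per-period risk-free factor R = e^0.03 = 1.0305; dividend-adjusted growth = e^(0.03−0.03) = 1.0000.
Risk-neutral probability p = (1.0000 − 0.7)/(1.5 − 0.7) = 0.3000/0.8000 = 0.3750
Terminal stock prices: S_u = 112.5, S_d = 52.5
Terminal payoffs (S − K): max(27.5, 0) = 27.5, max(-32.5, 0) = 0
Node 0 (S = 75): V_0 = e^(−0.03)·[0.3750·27.5000 + 0.6250·0.0000] = 10.0077

10.01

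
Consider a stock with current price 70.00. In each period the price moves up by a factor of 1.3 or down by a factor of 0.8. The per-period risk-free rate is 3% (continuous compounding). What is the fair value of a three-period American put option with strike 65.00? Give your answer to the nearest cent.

Risk-neutral probability p = (e^0.03 − 0.8)/(1.3 − 0.8) = 0.2305/0.5000 = 0.4609
Terminal stock prices: S_uuu = 153.8, S_uud = 94.64, S_udd = 58.24, S_ddd = 35.84
Terminal payoffs (K − S): max(-88.79, 0) = 0, max(-29.64, 0) = 0, max(6.76, 0) = 6.76, max(29.16, 0) = 29.16
Node uu (S = 118.3): continuation = e^(−0.03)·[0.4609·0.0000 + 0.5391·0.0000] = 0.0000; exercise value = 0.0000 ≤ continuation, so V_uu = 0.0000
Node ud (S = 72.8): continuation = e^(−0.03)·[0.4609·0.0000 + 0.5391·6.7600] = 3.5366; exercise value = 0.0000 ≤ continuation, so V_ud = 3.5366
Node dd (S = 44.8): continuation = e^(−0.03)·[0.4609·6.7600 + 0.5391·29.1600] = 18.2790; exercise value = 20.2000 > continuation, so V_dd = 20.2000 (exercise)
Node u (S = 91): continuation = e^(−0.03)·[0.4609·0.0000 + 0.5391·3.5366] = 1.8502; exercise value = 0.0000 ≤ continuation, so V_u = 1.8502
Node d (S = 56): continuation = e^(−0.03)·[0.4609·3.5366 + 0.5391·20.2000] = 12.1497; exercise value = 9.0000 ≤ continuation, so V_d = 12.1497
Node 0 (S = 70): continuation = e^(−0.03)·[0.4609·1.8502 + 0.5391·12.1497] = 7.1838; exercise value = 0.0000 ≤ continuation, so V_0 = 7.1838

7.18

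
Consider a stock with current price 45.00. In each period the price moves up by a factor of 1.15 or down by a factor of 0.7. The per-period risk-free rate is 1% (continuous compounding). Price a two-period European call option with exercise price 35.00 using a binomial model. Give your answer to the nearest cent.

11.92

Risk-neutral probability p = (e^0.01 − 0.7)/(1.15 − 0.7) = 0.3101/0.4500 = 0.6890
Terminal stock prices: S_uu = 59.51, S_ud = 36.22, S_dd = 22.05
Terminal payoffs (S − K): max(24.51, 0) = 24.51, max(1.225, 0) = 1.225, max(-12.95, 0) = 0
Node u (S = 51.75): V_u = e^(−0.01)·[0.6890·24.5125 + 0.3110·1.2250] = 17.0983
Node d (S = 31.5): V_d = e^(−0.01)·[0.6890·1.2250 + 0.3110·0.0000] = 0.8356
Node 0 (S = 45): V_0 = e^(−0.01)·[0.6890·17.0983 + 0.3110·0.8356] = 11.9208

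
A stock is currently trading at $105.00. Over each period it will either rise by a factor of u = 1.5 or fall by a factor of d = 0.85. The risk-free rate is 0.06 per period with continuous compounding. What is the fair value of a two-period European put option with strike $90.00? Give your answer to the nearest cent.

Risk-neutral probability p = (e^0.06 − 0.85)/(1.5 − 0.85) = 0.2118/0.6500 = 0.3259
Terminal stock prices: S_uu = 236.2, S_ud = 133.9, S_dd = 75.86
Terminal payoffs (K − S): max(-146.2, 0) = 0, max(-43.88, 0) = 0, max(14.14, 0) = 14.14
Node u (S = 157.5): V_u = e^(−0.06)·[0.3259·0.0000 + 0.6741·0.0000] = 0.0000
Node d (S = 89.25): V_d = e^(−0.06)·[0.3259·0.0000 + 0.6741·14.1375] = 8.9751
Node 0 (S = 105): V_0 = e^(−0.06)·[0.3259·0.0000 + 0.6741·8.9751] = 5.6977

$5.70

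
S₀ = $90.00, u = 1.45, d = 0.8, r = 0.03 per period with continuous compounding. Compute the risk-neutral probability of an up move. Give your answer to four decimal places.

p = 0.3545

Risk-neutral probability p = (e^0.03 − 0.8)/(1.45 − 0.8) = 0.2305/0.6500 = 0.3545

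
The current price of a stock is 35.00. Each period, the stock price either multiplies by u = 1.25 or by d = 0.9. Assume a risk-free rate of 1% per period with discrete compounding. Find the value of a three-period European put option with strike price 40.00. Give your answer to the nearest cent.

Risk-neutral probability p = (1 + 0.01 − 0.9)/(1.25 − 0.9) = 0.1100/0.3500 = 0.3143
Terminal stock prices: S_uuu = 68.36, S_uud = 49.22, S_udd = 35.44, S_ddd = 25.52
Terminal payoffs (K − S): max(-28.36, 0) = 0, max(-9.219, 0) = 0, max(4.562, 0) = 4.562, max(14.48, 0) = 14.48
Node uu (S = 54.69): V_uu = 1/1.01·[0.3143·0.0000 + 0.6857·0.0000] = 0.0000
Node ud (S = 39.38): V_ud = 1/1.01·[0.3143·0.0000 + 0.6857·4.5625] = 3.0976
Node dd (S = 28.35): V_dd = 1/1.01·[0.3143·4.5625 + 0.6857·14.4850] = 11.2540
Node u (S = 43.75): V_u = 1/1.01·[0.3143·0.0000 + 0.6857·3.0976] = 2.1030
Node d (S = 31.5): V_d = 1/1.01·[0.3143·3.0976 + 0.6857·11.2540] = 8.6045
Node 0 (S = 35): V_0 = 1/1.01·[0.3143·2.1030 + 0.6857·8.6045] = 6.4962

6.50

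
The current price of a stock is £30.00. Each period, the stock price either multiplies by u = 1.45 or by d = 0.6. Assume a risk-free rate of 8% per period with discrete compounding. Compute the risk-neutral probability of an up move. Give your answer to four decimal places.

p = 0.5647

Risk-neutral probability p = (1 + 0.08 − 0.6)/(1.45 − 0.6) = 0.4800/0.8500 = 0.5647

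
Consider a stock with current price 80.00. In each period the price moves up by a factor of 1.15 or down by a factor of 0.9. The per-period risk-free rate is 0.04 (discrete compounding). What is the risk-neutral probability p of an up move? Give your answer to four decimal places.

p = 0.5600

Risk-neutral probability p = (1 + 0.04 − 0.9)/(1.15 − 0.9) = 0.1400/0.2500 = 0.5600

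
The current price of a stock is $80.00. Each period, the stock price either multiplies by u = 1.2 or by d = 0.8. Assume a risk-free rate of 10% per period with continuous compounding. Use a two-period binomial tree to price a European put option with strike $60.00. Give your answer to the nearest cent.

Risk-neutral probability p = (e^0.1 − 0.8)/(1.2 − 0.8) = 0.3052/0.4000 = 0.7629
Terminal stock prices: S_uu = 115.2, S_ud = 76.8, S_dd = 51.2
Terminal payoffs (K − S): max(-55.2, 0) = 0, max(-16.8, 0) = 0, max(8.8, 0) = 8.8
Node u (S = 96): V_u = e^(−0.1)·[0.7629·0.0000 + 0.2371·0.0000] = 0.0000
Node d (S = 64): V_d = e^(−0.1)·[0.7629·0.0000 + 0.2371·8.8000] = 1.8877
Node 0 (S = 80): V_0 = e^(−0.1)·[0.7629·0.0000 + 0.2371·1.8877] = 0.4049

$0.40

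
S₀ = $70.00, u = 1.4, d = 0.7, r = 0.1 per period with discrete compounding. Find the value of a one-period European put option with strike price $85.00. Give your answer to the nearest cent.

Risk-neutral probability p = (1 + 0.1 − 0.7)/(1.4 − 0.7) = 0.4000/0.7000 = 0.5714
Terminal stock prices: S_u = 98, S_d = 49
Terminal payoffs (K − S): max(-13, 0) = 0, max(36, 0) = 36
Node 0 (S = 70): V_0 = 1/1.1·[0.5714·0.0000 + 0.4286·36.0000] = 14.0260

$14.03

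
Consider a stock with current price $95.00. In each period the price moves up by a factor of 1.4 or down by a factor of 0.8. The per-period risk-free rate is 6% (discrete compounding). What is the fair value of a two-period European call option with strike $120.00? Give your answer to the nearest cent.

Risk-neutral probability p = (1 + 0.06 − 0.8)/(1.4 − 0.8) = 0.2600/0.6000 = 0.4333
Terminal stock prices: S_uu = 186.2, S_ud = 106.4, S_dd = 60.8
Terminal payoffs (S − K): max(66.2, 0) = 66.2, max(-13.6, 0) = 0, max(-59.2, 0) = 0
Node u (S = 133): V_u = 1/1.06·[0.4333·66.2000 + 0.5667·0.0000] = 27.0629
Node d (S = 76): V_d = 1/1.06·[0.4333·0.0000 + 0.5667·0.0000] = 0.0000
Node 0 (S = 95): V_0 = 1/1.06·[0.4333·27.0629 + 0.5667·0.0000] = 11.0634

$11.06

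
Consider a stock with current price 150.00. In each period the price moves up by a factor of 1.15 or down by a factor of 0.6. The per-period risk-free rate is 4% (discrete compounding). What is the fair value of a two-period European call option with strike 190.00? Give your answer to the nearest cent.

Risk-neutral probability p = (1 + 0.04 − 0.6)/(1.15 − 0.6) = 0.4400/0.5500 = 0.8000
Terminal stock prices: S_uu = 198.4, S_ud = 103.5, S_dd = 54
Terminal payoffs (S − K): max(8.375, 0) = 8.375, max(-86.5, 0) = 0, max(-136, 0) = 0
Node u (S = 172.5): V_u = 1/1.04·[0.8000·8.3750 + 0.2000·0.0000] = 6.4423
Node d (S = 90): V_d = 1/1.04·[0.8000·0.0000 + 0.2000·0.0000] = 0.0000
Node 0 (S = 150): V_0 = 1/1.04·[0.8000·6.4423 + 0.2000·0.0000] = 4.9556

4.96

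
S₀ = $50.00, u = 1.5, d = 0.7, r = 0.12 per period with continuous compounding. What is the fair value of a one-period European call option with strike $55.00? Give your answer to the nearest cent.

$9.48

Risk-neutral probability p = (e^0.12 − 0.7)/(1.5 − 0.7) = 0.4275/0.8000 = 0.5344
Terminal stock prices: S_u = 75, S_d = 35
Terminal payoffs (S − K): max(20, 0) = 20, max(-20, 0) = 0
Node 0 (S = 50): V_0 = e^(−0.12)·[0.5344·20.0000 + 0.4656·0.0000] = 9.4789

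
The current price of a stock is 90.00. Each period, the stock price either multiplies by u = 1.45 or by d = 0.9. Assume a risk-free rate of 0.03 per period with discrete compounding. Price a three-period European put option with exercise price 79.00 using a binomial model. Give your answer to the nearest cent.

5.46

Risk-neutral probability p = (1 + 0.03 − 0.9)/(1.45 − 0.9) = 0.1300/0.5500 = 0.2364
Terminal stock prices: S_uuu = 274.4, S_uud = 170.3, S_udd = 105.7, S_ddd = 65.61
Terminal payoffs (K − S): max(-195.4, 0) = 0, max(-91.3, 0) = 0, max(-26.71, 0) = 0, max(13.39, 0) = 13.39
Node uu (S = 189.2): V_uu = 1/1.03·[0.2364·0.0000 + 0.7636·0.0000] = 0.0000
Node ud (S = 117.5): V_ud = 1/1.03·[0.2364·0.0000 + 0.7636·0.0000] = 0.0000
Node dd (S = 72.9): V_dd = 1/1.03·[0.2364·0.0000 + 0.7636·13.3900] = 9.9273
Node u (S = 130.5): V_u = 1/1.03·[0.2364·0.0000 + 0.7636·0.0000] = 0.0000
Node d (S = 81): V_d = 1/1.03·[0.2364·0.0000 + 0.7636·9.9273] = 7.3600
Node 0 (S = 90): V_0 = 1/1.03·[0.2364·0.0000 + 0.7636·7.3600] = 5.4567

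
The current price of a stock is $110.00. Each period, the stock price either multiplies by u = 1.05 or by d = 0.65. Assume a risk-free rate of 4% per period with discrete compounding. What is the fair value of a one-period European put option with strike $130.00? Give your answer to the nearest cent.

Risk-neutral probability p = (1 + 0.04 − 0.65)/(1.05 − 0.65) = 0.3900/0.4000 = 0.9750
Terminal stock prices: S_u = 115.5, S_d = 71.5
Terminal payoffs (K − S): max(14.5, 0) = 14.5, max(58.5, 0) = 58.5
Node 0 (S = 110): V_0 = 1/1.04·[0.9750·14.5000 + 0.0250·58.5000] = 15.0000

$15.00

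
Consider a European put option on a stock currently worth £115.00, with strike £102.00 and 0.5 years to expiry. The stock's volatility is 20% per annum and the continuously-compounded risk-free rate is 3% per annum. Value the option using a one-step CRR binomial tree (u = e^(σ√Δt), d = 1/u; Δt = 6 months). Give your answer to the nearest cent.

£1.03

CRR parameters: u = e^(σ√Δt) = e^(0.2·√0.5) = 1.1519, d = 1/u = 0.8681
Per-period rate: rΔt = 0.03·0.5 = 0.015, so R = e^0.015 = 1.0151
Risk-neutral probability p = (e^0.015 − 0.8681)/(1.1519 − 0.8681) = 0.1470/0.2838 = 0.5180
Terminal stock prices: S_u = 132.5, S_d = 99.83
Terminal payoffs (K − S): max(-30.47, 0) = 0, max(2.166, 0) = 2.166
Node 0 (S = 115): V_0 = e^(−0.015)·[0.5180·0.0000 + 0.4820·2.1658] = 1.0285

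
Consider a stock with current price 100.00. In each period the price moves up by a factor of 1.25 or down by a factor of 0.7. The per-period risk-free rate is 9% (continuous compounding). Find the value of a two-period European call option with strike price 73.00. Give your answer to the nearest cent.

40.63

Risk-neutral probability p = (e^0.09 − 0.7)/(1.25 − 0.7) = 0.3942/0.5500 = 0.7167
Terminal stock prices: S_uu = 156.2, S_ud = 87.5, S_dd = 49
Terminal payoffs (S − K): max(83.25, 0) = 83.25, max(14.5, 0) = 14.5, max(-24, 0) = 0
Node u (S = 125): V_u = e^(−0.09)·[0.7167·83.2500 + 0.2833·14.5000] = 58.2830
Node d (S = 70): V_d = e^(−0.09)·[0.7167·14.5000 + 0.2833·0.0000] = 9.4975
Node 0 (S = 100): V_0 = e^(−0.09)·[0.7167·58.2830 + 0.2833·9.4975] = 40.6344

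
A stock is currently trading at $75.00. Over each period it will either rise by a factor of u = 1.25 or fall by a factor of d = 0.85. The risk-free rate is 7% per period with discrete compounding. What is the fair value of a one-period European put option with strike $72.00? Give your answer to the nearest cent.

$3.47

Risk-neutral probability p = (1 + 0.07 − 0.85)/(1.25 − 0.85) = 0.2200/0.4000 = 0.5500
Terminal stock prices: S_u = 93.75, S_d = 63.75
Terminal payoffs (K − S): max(-21.75, 0) = 0, max(8.25, 0) = 8.25
Node 0 (S = 75): V_0 = 1/1.07·[0.5500·0.0000 + 0.4500·8.2500] = 3.4696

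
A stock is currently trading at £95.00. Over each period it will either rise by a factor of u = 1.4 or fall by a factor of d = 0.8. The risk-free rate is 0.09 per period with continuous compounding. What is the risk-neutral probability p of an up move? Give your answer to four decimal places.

p = 0.4903

Risk-neutral probability p = (e^0.09 − 0.8)/(1.4 − 0.8) = 0.2942/0.6000 = 0.4903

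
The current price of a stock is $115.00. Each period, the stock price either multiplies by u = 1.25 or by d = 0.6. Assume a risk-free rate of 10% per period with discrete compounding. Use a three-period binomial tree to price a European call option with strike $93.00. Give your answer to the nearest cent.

Risk-neutral probability p = (1 + 0.1 − 0.6)/(1.25 − 0.6) = 0.5000/0.6500 = 0.7692
Terminal stock prices: S_uuu = 224.6, S_uud = 107.8, S_udd = 51.75, S_ddd = 24.84
Terminal payoffs (S − K): max(131.6, 0) = 131.6, max(14.81, 0) = 14.81, max(-41.25, 0) = 0, max(-68.16, 0) = 0
Node uu (S = 179.7): V_uu = 1/1.1·[0.7692·131.6094 + 0.2308·14.8125] = 95.1420
Node ud (S = 86.25): V_ud = 1/1.1·[0.7692·14.8125 + 0.2308·0.0000] = 10.3584
Node dd (S = 41.4): V_dd = 1/1.1·[0.7692·0.0000 + 0.2308·0.0000] = 0.0000
Node u (S = 143.8): V_u = 1/1.1·[0.7692·95.1420 + 0.2308·10.3584] = 68.7060
Node d (S = 69): V_d = 1/1.1·[0.7692·10.3584 + 0.2308·0.0000] = 7.2436
Node 0 (S = 115): V_0 = 1/1.1·[0.7692·68.7060 + 0.2308·7.2436] = 49.5658

$49.57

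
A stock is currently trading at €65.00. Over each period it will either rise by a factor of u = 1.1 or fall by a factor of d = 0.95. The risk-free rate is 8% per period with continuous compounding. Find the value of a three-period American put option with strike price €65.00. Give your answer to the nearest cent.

€0.34

Risk-neutral probability p = (e^0.08 − 0.95)/(1.1 − 0.95) = 0.1333/0.1500 = 0.8886
Terminal stock prices: S_uuu = 86.52, S_uud = 74.72, S_udd = 64.53, S_ddd = 55.73
Terminal payoffs (K − S): max(-21.52, 0) = 0, max(-9.718, 0) = 0, max(0.4712, 0) = 0.4712, max(9.271, 0) = 9.271
Node uu (S = 78.65): continuation = e^(−0.08)·[0.8886·0.0000 + 0.1114·0.0000] = 0.0000; exercise value = 0.0000 ≤ continuation, so V_uu = 0.0000
Node ud (S = 67.92): continuation = e^(−0.08)·[0.8886·0.0000 + 0.1114·0.4712] = 0.0485; exercise value = 0.0000 ≤ continuation, so V_ud = 0.0485
Node dd (S = 58.66): continuation = e^(−0.08)·[0.8886·0.4712 + 0.1114·9.2706] = 1.3401; exercise value = 6.3375 > continuation, so V_dd = 6.3375 (exercise)
Node u (S = 71.5): continuation = e^(−0.08)·[0.8886·0.0000 + 0.1114·0.0485] = 0.0050; exercise value = 0.0000 ≤ continuation, so V_u = 0.0050
Node d (S = 61.75): continuation = e^(−0.08)·[0.8886·0.0485 + 0.1114·6.3375] = 0.6916; exercise value = 3.2500 > continuation, so V_d = 3.2500 (exercise)
Node 0 (S = 65): continuation = e^(−0.08)·[0.8886·0.0050 + 0.1114·3.2500] = 0.3384; exercise value = 0.0000 ≤ continuation, so V_0 = 0.3384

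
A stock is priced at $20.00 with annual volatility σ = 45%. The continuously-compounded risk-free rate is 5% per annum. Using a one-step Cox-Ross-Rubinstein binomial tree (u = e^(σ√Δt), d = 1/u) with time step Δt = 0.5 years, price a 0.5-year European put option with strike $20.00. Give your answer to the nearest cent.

CRR parameters: u = e^(σ√Δt) = e^(0.45·√0.5) = 1.3746, d = 1/u = 0.7275
Per-period rate: rΔt = 0.05·0.5 = 0.025, so R = e^0.025 = 1.0253
Risk-neutral probability p = (e^0.025 − 0.7275)/(1.3746 − 0.7275) = 0.2979/0.6472 = 0.4602
Terminal stock prices: S_u = 27.49, S_d = 14.55
Terminal payoffs (K − S): max(-7.493, 0) = 0, max(5.451, 0) = 5.451
Node 0 (S = 20): V_0 = e^(−0.025)·[0.4602·0.0000 + 0.5398·5.4508] = 2.8695

$2.87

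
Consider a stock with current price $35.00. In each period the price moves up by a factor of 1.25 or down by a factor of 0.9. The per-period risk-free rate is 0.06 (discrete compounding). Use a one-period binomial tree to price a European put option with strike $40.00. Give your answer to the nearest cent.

$4.35

Risk-neutral probability p = (1 + 0.06 − 0.9)/(1.25 − 0.9) = 0.1600/0.3500 = 0.4571
Terminal stock prices: S_u = 43.75, S_d = 31.5
Terminal payoffs (K − S): max(-3.75, 0) = 0, max(8.5, 0) = 8.5
Node 0 (S = 35): V_0 = 1/1.06·[0.4571·0.0000 + 0.5429·8.5000] = 4.3531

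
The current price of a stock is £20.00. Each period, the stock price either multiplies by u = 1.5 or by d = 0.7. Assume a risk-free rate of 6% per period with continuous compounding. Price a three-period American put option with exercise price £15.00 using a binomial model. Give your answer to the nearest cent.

£1.45

Risk-neutral probability p = (e^0.06 − 0.7)/(1.5 − 0.7) = 0.3618/0.8000 = 0.4523
Terminal stock prices: S_uuu = 67.5, S_uud = 31.5, S_udd = 14.7, S_ddd = 6.86
Terminal payoffs (K − S): max(-52.5, 0) = 0, max(-16.5, 0) = 0, max(0.3, 0) = 0.3, max(8.14, 0) = 8.14
Node uu (S = 45): continuation = e^(−0.06)·[0.4523·0.0000 + 0.5477·0.0000] = 0.0000; exercise value = 0.0000 ≤ continuation, so V_uu = 0.0000
Node ud (S = 21): continuation = e^(−0.06)·[0.4523·0.0000 + 0.5477·0.3000] = 0.1547; exercise value = 0.0000 ≤ continuation, so V_ud = 0.1547
Node dd (S = 9.8): continuation = e^(−0.06)·[0.4523·0.3000 + 0.5477·8.1400] = 4.3265; exercise value = 5.2000 > continuation, so V_dd = 5.2000 (exercise)
Node u (S = 30): continuation = e^(−0.06)·[0.4523·0.0000 + 0.5477·0.1547] = 0.0798; exercise value = 0.0000 ≤ continuation, so V_u = 0.0798
Node d (S = 14): continuation = e^(−0.06)·[0.4523·0.1547 + 0.5477·5.2000] = 2.7481; exercise value = 1.0000 ≤ continuation, so V_d = 2.7481
Node 0 (S = 20): continuation = e^(−0.06)·[0.4523·0.0798 + 0.5477·2.7481] = 1.4515; exercise value = 0.0000 ≤ continuation, so V_0 = 1.4515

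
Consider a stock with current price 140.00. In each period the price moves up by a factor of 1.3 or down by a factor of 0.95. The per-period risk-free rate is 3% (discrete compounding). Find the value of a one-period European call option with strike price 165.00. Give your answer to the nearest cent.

3.77

Risk-neutral probability p = (1 + 0.03 − 0.95)/(1.3 − 0.95) = 0.0800/0.3500 = 0.2286
Terminal stock prices: S_u = 182, S_d = 133
Terminal payoffs (S − K): max(17, 0) = 17, max(-32, 0) = 0
Node 0 (S = 140): V_0 = 1/1.03·[0.2286·17.0000 + 0.7714·0.0000] = 3.7725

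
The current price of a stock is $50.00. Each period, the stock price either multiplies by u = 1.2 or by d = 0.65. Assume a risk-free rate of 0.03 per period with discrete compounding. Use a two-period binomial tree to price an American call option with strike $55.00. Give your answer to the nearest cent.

Risk-neutral probability p = (1 + 0.03 − 0.65)/(1.2 − 0.65) = 0.3800/0.5500 = 0.6909
Terminal stock prices: S_uu = 72, S_ud = 39, S_dd = 21.13
Terminal payoffs (S − K): max(17, 0) = 17, max(-16, 0) = 0, max(-33.88, 0) = 0
Node u (S = 60): continuation = 1/1.03·[0.6909·17.0000 + 0.3091·0.0000] = 11.4034; exercise value = 5.0000 ≤ continuation, so V_u = 11.4034
Node d (S = 32.5): continuation = 1/1.03·[0.6909·0.0000 + 0.3091·0.0000] = 0.0000; exercise value = 0.0000 ≤ continuation, so V_d = 0.0000
Node 0 (S = 50): continuation = 1/1.03·[0.6909·11.4034 + 0.3091·0.0000] = 7.6492; exercise value = 0.0000 ≤ continuation, so V_0 = 7.6492

$7.65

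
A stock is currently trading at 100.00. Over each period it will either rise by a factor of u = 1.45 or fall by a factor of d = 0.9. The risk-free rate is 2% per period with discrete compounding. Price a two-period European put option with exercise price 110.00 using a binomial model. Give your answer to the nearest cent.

Risk-neutral probability p = (1 + 0.02 − 0.9)/(1.45 − 0.9) = 0.1200/0.5500 = 0.2182
Terminal stock prices: S_uu = 210.2, S_ud = 130.5, S_dd = 81
Terminal payoffs (K − S): max(-100.2, 0) = 0, max(-20.5, 0) = 0, max(29, 0) = 29
Node u (S = 145): V_u = 1/1.02·[0.2182·0.0000 + 0.7818·0.0000] = 0.0000
Node d (S = 90): V_d = 1/1.02·[0.2182·0.0000 + 0.7818·29.0000] = 22.2282
Node 0 (S = 100): V_0 = 1/1.02·[0.2182·0.0000 + 0.7818·22.2282] = 17.0376

17.04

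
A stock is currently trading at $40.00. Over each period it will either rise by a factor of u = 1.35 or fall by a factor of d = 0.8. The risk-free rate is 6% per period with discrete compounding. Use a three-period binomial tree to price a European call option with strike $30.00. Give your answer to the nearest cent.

$15.98

Risk-neutral probability p = (1 + 0.06 − 0.8)/(1.35 − 0.8) = 0.2600/0.5500 = 0.4727
Terminal stock prices: S_uuu = 98.42, S_uud = 58.32, S_udd = 34.56, S_ddd = 20.48
Terminal payoffs (S − K): max(68.42, 0) = 68.42, max(28.32, 0) = 28.32, max(4.56, 0) = 4.56, max(-9.52, 0) = 0
Node uu (S = 72.9): V_uu = 1/1.06·[0.4727·68.4150 + 0.5273·28.3200] = 44.5981
Node ud (S = 43.2): V_ud = 1/1.06·[0.4727·28.3200 + 0.5273·4.5600] = 14.8981
Node dd (S = 25.6): V_dd = 1/1.06·[0.4727·4.5600 + 0.5273·0.0000] = 2.0336
Node u (S = 54): V_u = 1/1.06·[0.4727·44.5981 + 0.5273·14.8981] = 27.3001
Node d (S = 32): V_d = 1/1.06·[0.4727·14.8981 + 0.5273·2.0336] = 7.6557
Node 0 (S = 40): V_0 = 1/1.06·[0.4727·27.3001 + 0.5273·7.6557] = 15.9831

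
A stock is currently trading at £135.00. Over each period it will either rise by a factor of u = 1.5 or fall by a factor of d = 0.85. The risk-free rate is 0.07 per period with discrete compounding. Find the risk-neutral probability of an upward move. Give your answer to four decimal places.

Risk-neutral probability p = (1 + 0.07 − 0.85)/(1.5 − 0.85) = 0.2200/0.6500 = 0.3385

p = 0.3385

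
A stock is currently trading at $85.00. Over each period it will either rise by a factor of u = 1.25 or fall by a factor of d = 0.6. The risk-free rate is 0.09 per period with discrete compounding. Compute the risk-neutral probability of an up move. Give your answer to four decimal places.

p = 0.7538

Risk-neutral probability p = (1 + 0.09 − 0.6)/(1.25 − 0.6) = 0.4900/0.6500 = 0.7538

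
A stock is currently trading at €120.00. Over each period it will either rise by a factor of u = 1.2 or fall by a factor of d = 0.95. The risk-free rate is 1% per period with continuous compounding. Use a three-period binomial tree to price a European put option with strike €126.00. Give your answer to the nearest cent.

Risk-neutral probability p = (e^0.01 − 0.95)/(1.2 − 0.95) = 0.0601/0.2500 = 0.2402
Terminal stock prices: S_uuu = 207.4, S_uud = 164.2, S_udd = 130, S_ddd = 102.9
Terminal payoffs (K − S): max(-81.36, 0) = 0, max(-38.16, 0) = 0, max(-3.96, 0) = 0, max(23.12, 0) = 23.12
Node uu (S = 172.8): V_uu = e^(−0.01)·[0.2402·0.0000 + 0.7598·0.0000] = 0.0000
Node ud (S = 136.8): V_ud = e^(−0.01)·[0.2402·0.0000 + 0.7598·0.0000] = 0.0000
Node dd (S = 108.3): V_dd = e^(−0.01)·[0.2402·0.0000 + 0.7598·23.1150] = 17.3880
Node u (S = 144): V_u = e^(−0.01)·[0.2402·0.0000 + 0.7598·0.0000] = 0.0000
Node d (S = 114): V_d = e^(−0.01)·[0.2402·0.0000 + 0.7598·17.3880] = 13.0799
Node 0 (S = 120): V_0 = e^(−0.01)·[0.2402·0.0000 + 0.7598·13.0799] = 9.8392

€9.84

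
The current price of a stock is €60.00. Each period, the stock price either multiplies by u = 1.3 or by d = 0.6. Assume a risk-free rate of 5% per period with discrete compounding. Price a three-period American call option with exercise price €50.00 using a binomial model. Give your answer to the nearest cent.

€22.92

Risk-neutral probability p = (1 + 0.05 − 0.6)/(1.3 − 0.6) = 0.4500/0.7000 = 0.6429
Terminal stock prices: S_uuu = 131.8, S_uud = 60.84, S_udd = 28.08, S_ddd = 12.96
Terminal payoffs (S − K): max(81.82, 0) = 81.82, max(10.84, 0) = 10.84, max(-21.92, 0) = 0, max(-37.04, 0) = 0
Node uu (S = 101.4): continuation = 1/1.05·[0.6429·81.8200 + 0.3571·10.8400] = 53.7810; exercise value = 51.4000 ≤ continuation, so V_uu = 53.7810
Node ud (S = 46.8): continuation = 1/1.05·[0.6429·10.8400 + 0.3571·0.0000] = 6.6367; exercise value = 0.0000 ≤ continuation, so V_ud = 6.6367
Node dd (S = 21.6): continuation = 1/1.05·[0.6429·0.0000 + 0.3571·0.0000] = 0.0000; exercise value = 0.0000 ≤ continuation, so V_dd = 0.0000
Node u (S = 78): continuation = 1/1.05·[0.6429·53.7810 + 0.3571·6.6367] = 35.1845; exercise value = 28.0000 ≤ continuation, so V_u = 35.1845
Node d (S = 36): continuation = 1/1.05·[0.6429·6.6367 + 0.3571·0.0000] = 4.0633; exercise value = 0.0000 ≤ continuation, so V_d = 4.0633
Node 0 (S = 60): continuation = 1/1.05·[0.6429·35.1845 + 0.3571·4.0633] = 22.9236; exercise value = 10.0000 ≤ continuation, so V_0 = 22.9236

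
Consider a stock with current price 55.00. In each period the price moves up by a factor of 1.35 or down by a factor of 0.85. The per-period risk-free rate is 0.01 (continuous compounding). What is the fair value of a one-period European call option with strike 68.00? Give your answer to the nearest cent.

1.98

Risk-neutral probability p = (e^0.01 − 0.85)/(1.35 − 0.85) = 0.1601/0.5000 = 0.3201
Terminal stock prices: S_u = 74.25, S_d = 46.75
Terminal payoffs (S − K): max(6.25, 0) = 6.25, max(-21.25, 0) = 0
Node 0 (S = 55): V_0 = e^(−0.01)·[0.3201·6.2500 + 0.6799·0.0000] = 1.9807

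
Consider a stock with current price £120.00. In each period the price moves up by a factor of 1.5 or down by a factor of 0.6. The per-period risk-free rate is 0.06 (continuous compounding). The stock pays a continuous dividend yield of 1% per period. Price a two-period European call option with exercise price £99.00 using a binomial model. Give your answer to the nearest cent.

Per-period risk-free factor R = e^0.06 = 1.0618; dividend-adjusted growth = e^(0.06−0.01) = 1.0513.
Risk-neutral probability p = (1.0513 − 0.6)/(1.5 − 0.6) = 0.4513/0.9000 = 0.5014
Terminal stock prices: S_uu = 270, S_ud = 108, S_dd = 43.2
Terminal payoffs (S − K): max(171, 0) = 171, max(9, 0) = 9, max(-55.8, 0) = 0
Node u (S = 180): V_u = e^(−0.06)·[0.5014·171.0000 + 0.4986·9.0000] = 84.9743
Node d (S = 72): V_d = e^(−0.06)·[0.5014·9.0000 + 0.4986·0.0000] = 4.2499
Node 0 (S = 120): V_0 = e^(−0.06)·[0.5014·84.9743 + 0.4986·4.2499] = 42.1215

£42.12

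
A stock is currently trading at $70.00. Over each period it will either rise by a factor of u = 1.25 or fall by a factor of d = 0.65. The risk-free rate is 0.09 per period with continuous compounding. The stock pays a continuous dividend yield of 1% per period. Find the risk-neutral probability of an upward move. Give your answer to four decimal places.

Per-period risk-free factor R = e^0.09 = 1.0942; dividend-adjusted growth = e^(0.09−0.01) = 1.0833.
Risk-neutral probability p = (1.0833 − 0.65)/(1.25 − 0.65) = 0.4333/0.6000 = 0.7221

p = 0.7221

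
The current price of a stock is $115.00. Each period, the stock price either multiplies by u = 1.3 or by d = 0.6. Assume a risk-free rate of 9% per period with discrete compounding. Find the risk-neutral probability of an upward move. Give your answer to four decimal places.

Risk-neutral probability p = (1 + 0.09 − 0.6)/(1.3 − 0.6) = 0.4900/0.7000 = 0.7000

p = 0.7000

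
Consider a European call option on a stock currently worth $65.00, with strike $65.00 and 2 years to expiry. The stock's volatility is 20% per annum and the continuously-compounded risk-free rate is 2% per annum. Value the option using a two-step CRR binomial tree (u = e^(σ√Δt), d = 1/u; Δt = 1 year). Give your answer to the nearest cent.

$7.69

CRR parameters: u = e^(σ√Δt) = e^(0.2·√1) = 1.2214, d = 1/u = 0.8187
Per-period rate: rΔt = 0.02·1 = 0.02, so R = e^0.02 = 1.0202
Risk-neutral probability p = (e^0.02 − 0.8187)/(1.2214 − 0.8187) = 0.2015/0.4027 = 0.5003
Terminal stock prices: S_uu = 96.97, S_ud = 65, S_dd = 43.57
Terminal payoffs (S − K): max(31.97, 0) = 31.97, max(0, 0) = 0, max(-21.43, 0) = 0
Node u (S = 79.39): V_u = e^(−0.02)·[0.5003·31.9686 + 0.4997·0.0000] = 15.6783
Node d (S = 53.22): V_d = e^(−0.02)·[0.5003·0.0000 + 0.4997·0.0000] = 0.0000
Node 0 (S = 65): V_0 = e^(−0.02)·[0.5003·15.6783 + 0.4997·0.0000] = 7.6890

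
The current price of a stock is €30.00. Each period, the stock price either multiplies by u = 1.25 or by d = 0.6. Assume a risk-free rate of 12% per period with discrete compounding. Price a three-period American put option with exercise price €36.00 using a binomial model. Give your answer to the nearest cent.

Risk-neutral probability p = (1 + 0.12 − 0.6)/(1.25 − 0.6) = 0.5200/0.6500 = 0.8000
Terminal stock prices: S_uuu = 58.59, S_uud = 28.12, S_udd = 13.5, S_ddd = 6.48
Terminal payoffs (K − S): max(-22.59, 0) = 0, max(7.875, 0) = 7.875, max(22.5, 0) = 22.5, max(29.52, 0) = 29.52
Node uu (S = 46.88): continuation = 1/1.12·[0.8000·0.0000 + 0.2000·7.8750] = 1.4062; exercise value = 0.0000 ≤ continuation, so V_uu = 1.4062
Node ud (S = 22.5): continuation = 1/1.12·[0.8000·7.8750 + 0.2000·22.5000] = 9.6429; exercise value = 13.5000 > continuation, so V_ud = 13.5000 (exercise)
Node dd (S = 10.8): continuation = 1/1.12·[0.8000·22.5000 + 0.2000·29.5200] = 21.3429; exercise value = 25.2000 > continuation, so V_dd = 25.2000 (exercise)
Node u (S = 37.5): continuation = 1/1.12·[0.8000·1.4062 + 0.2000·13.5000] = 3.4152; exercise value = 0.0000 ≤ continuation, so V_u = 3.4152
Node d (S = 18): continuation = 1/1.12·[0.8000·13.5000 + 0.2000·25.2000] = 14.1429; exercise value = 18.0000 > continuation, so V_d = 18.0000 (exercise)
Node 0 (S = 30): continuation = 1/1.12·[0.8000·3.4152 + 0.2000·18.0000] = 5.6537; exercise value = 6.0000 > continuation, so V_0 = 6.0000 (exercise)

€6.00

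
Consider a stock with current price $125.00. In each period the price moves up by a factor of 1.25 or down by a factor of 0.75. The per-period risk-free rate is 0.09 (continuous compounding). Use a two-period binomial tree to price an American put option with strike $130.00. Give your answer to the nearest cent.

$12.62

Risk-neutral probability p = (e^0.09 − 0.75)/(1.25 − 0.75) = 0.3442/0.5000 = 0.6883
Terminal stock prices: S_uu = 195.3, S_ud = 117.2, S_dd = 70.31
Terminal payoffs (K − S): max(-65.31, 0) = 0, max(12.81, 0) = 12.81, max(59.69, 0) = 59.69
Node u (S = 156.2): continuation = e^(−0.09)·[0.6883·0.0000 + 0.3117·12.8125] = 3.6494; exercise value = 0.0000 ≤ continuation, so V_u = 3.6494
Node d (S = 93.75): continuation = e^(−0.09)·[0.6883·12.8125 + 0.3117·59.6875] = 25.0611; exercise value = 36.2500 > continuation, so V_d = 36.2500 (exercise)
Node 0 (S = 125): continuation = e^(−0.09)·[0.6883·3.6494 + 0.3117·36.2500] = 12.6208; exercise value = 5.0000 ≤ continuation, so V_0 = 12.6208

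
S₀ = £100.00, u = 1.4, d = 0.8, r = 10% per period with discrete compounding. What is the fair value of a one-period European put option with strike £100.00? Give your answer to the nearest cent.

Risk-neutral probability p = (1 + 0.1 − 0.8)/(1.4 − 0.8) = 0.3000/0.6000 = 0.5000
Terminal stock prices: S_u = 140, S_d = 80
Terminal payoffs (K − S): max(-40, 0) = 0, max(20, 0) = 20
Node 0 (S = 100): V_0 = 1/1.1·[0.5000·0.0000 + 0.5000·20.0000] = 9.0909

£9.09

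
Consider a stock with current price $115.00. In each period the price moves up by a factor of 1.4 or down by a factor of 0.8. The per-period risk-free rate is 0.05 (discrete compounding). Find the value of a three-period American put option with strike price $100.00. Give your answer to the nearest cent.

$8.15

Risk-neutral probability p = (1 + 0.05 − 0.8)/(1.4 − 0.8) = 0.2500/0.6000 = 0.4167
Terminal stock prices: S_uuu = 315.6, S_uud = 180.3, S_udd = 103, S_ddd = 58.88
Terminal payoffs (K − S): max(-215.6, 0) = 0, max(-80.32, 0) = 0, max(-3.04, 0) = 0, max(41.12, 0) = 41.12
Node uu (S = 225.4): continuation = 1/1.05·[0.4167·0.0000 + 0.5833·0.0000] = 0.0000; exercise value = 0.0000 ≤ continuation, so V_uu = 0.0000
Node ud (S = 128.8): continuation = 1/1.05·[0.4167·0.0000 + 0.5833·0.0000] = 0.0000; exercise value = 0.0000 ≤ continuation, so V_ud = 0.0000
Node dd (S = 73.6): continuation = 1/1.05·[0.4167·0.0000 + 0.5833·41.1200] = 22.8444; exercise value = 26.4000 > continuation, so V_dd = 26.4000 (exercise)
Node u (S = 161): continuation = 1/1.05·[0.4167·0.0000 + 0.5833·0.0000] = 0.0000; exercise value = 0.0000 ≤ continuation, so V_u = 0.0000
Node d (S = 92): continuation = 1/1.05·[0.4167·0.0000 + 0.5833·26.4000] = 14.6667; exercise value = 8.0000 ≤ continuation, so V_d = 14.6667
Node 0 (S = 115): continuation = 1/1.05·[0.4167·0.0000 + 0.5833·14.6667] = 8.1481; exercise value = 0.0000 ≤ continuation, so V_0 = 8.1481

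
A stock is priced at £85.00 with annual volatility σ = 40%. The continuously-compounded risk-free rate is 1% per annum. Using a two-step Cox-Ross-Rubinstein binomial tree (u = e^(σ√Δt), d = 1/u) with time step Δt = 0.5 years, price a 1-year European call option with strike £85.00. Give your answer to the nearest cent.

CRR parameters: u = e^(σ√Δt) = e^(0.4·√0.5) = 1.3269, d = 1/u = 0.7536
Per-period rate: rΔt = 0.01·0.5 = 0.005, so R = e^0.005 = 1.0050
Risk-neutral probability p = (e^0.005 − 0.7536)/(1.3269 − 0.7536) = 0.2514/0.5733 = 0.4385
Terminal stock prices: S_uu = 149.7, S_ud = 85, S_dd = 48.28
Terminal payoffs (S − K): max(64.66, 0) = 64.66, max(0, 0) = 0, max(-36.72, 0) = 0
Node u (S = 112.8): V_u = e^(−0.005)·[0.4385·64.6556 + 0.5615·0.0000] = 28.2101
Node d (S = 64.06): V_d = e^(−0.005)·[0.4385·0.0000 + 0.5615·0.0000] = 0.0000
Node 0 (S = 85): V_0 = e^(−0.005)·[0.4385·28.2101 + 0.5615·0.0000] = 12.3085

£12.31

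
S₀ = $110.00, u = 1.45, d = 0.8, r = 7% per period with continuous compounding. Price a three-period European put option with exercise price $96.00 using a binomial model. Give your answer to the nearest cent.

Risk-neutral probability p = (e^0.07 − 0.8)/(1.45 − 0.8) = 0.2725/0.6500 = 0.4192
Terminal stock prices: S_uuu = 335.3, S_uud = 185, S_udd = 102.1, S_ddd = 56.32
Terminal payoffs (K − S): max(-239.3, 0) = 0, max(-89.02, 0) = 0, max(-6.08, 0) = 0, max(39.68, 0) = 39.68
Node uu (S = 231.3): V_uu = e^(−0.07)·[0.4192·0.0000 + 0.5808·0.0000] = 0.0000
Node ud (S = 127.6): V_ud = e^(−0.07)·[0.4192·0.0000 + 0.5808·0.0000] = 0.0000
Node dd (S = 70.4): V_dd = e^(−0.07)·[0.4192·0.0000 + 0.5808·39.6800] = 21.4865
Node u (S = 159.5): V_u = e^(−0.07)·[0.4192·0.0000 + 0.5808·0.0000] = 0.0000
Node d (S = 88): V_d = e^(−0.07)·[0.4192·0.0000 + 0.5808·21.4865] = 11.6348
Node 0 (S = 110): V_0 = e^(−0.07)·[0.4192·0.0000 + 0.5808·11.6348] = 6.3002

$6.30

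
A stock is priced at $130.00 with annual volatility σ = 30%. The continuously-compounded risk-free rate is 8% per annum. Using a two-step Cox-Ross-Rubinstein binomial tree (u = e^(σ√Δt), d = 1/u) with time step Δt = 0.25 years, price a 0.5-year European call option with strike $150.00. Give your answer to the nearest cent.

$6.87

CRR parameters: u = e^(σ√Δt) = e^(0.3·√0.25) = 1.1618, d = 1/u = 0.8607
Per-period rate: rΔt = 0.08·0.25 = 0.02, so R = e^0.02 = 1.0202
Risk-neutral probability p = (e^0.02 − 0.8607)/(1.1618 − 0.8607) = 0.1595/0.3011 = 0.5297
Terminal stock prices: S_uu = 175.5, S_ud = 130, S_dd = 96.31
Terminal payoffs (S − K): max(25.48, 0) = 25.48, max(-20, 0) = 0, max(-53.69, 0) = 0
Node u (S = 151): V_u = e^(−0.02)·[0.5297·25.4816 + 0.4703·0.0000] = 13.2293
Node d (S = 111.9): V_d = e^(−0.02)·[0.5297·0.0000 + 0.4703·0.0000] = 0.0000
Node 0 (S = 130): V_0 = e^(−0.02)·[0.5297·13.2293 + 0.4703·0.0000] = 6.8682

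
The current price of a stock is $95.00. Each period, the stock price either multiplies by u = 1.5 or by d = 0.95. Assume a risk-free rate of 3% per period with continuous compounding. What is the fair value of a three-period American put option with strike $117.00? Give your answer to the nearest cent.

$22.16

Risk-neutral probability p = (e^0.03 − 0.95)/(1.5 − 0.95) = 0.0805/0.5500 = 0.1463
Terminal stock prices: S_uuu = 320.6, S_uud = 203.1, S_udd = 128.6, S_ddd = 81.45
Terminal payoffs (K − S): max(-203.6, 0) = 0, max(-86.06, 0) = 0, max(-11.61, 0) = 0, max(35.55, 0) = 35.55
Node uu (S = 213.8): continuation = e^(−0.03)·[0.1463·0.0000 + 0.8537·0.0000] = 0.0000; exercise value = 0.0000 ≤ continuation, so V_uu = 0.0000
Node ud (S = 135.4): continuation = e^(−0.03)·[0.1463·0.0000 + 0.8537·0.0000] = 0.0000; exercise value = 0.0000 ≤ continuation, so V_ud = 0.0000
Node dd (S = 85.74): continuation = e^(−0.03)·[0.1463·0.0000 + 0.8537·35.5494] = 29.4522; exercise value = 31.2625 > continuation, so V_dd = 31.2625 (exercise)
Node u (S = 142.5): continuation = e^(−0.03)·[0.1463·0.0000 + 0.8537·0.0000] = 0.0000; exercise value = 0.0000 ≤ continuation, so V_u = 0.0000
Node d (S = 90.25): continuation = e^(−0.03)·[0.1463·0.0000 + 0.8537·31.2625] = 25.9006; exercise value = 26.7500 > continuation, so V_d = 26.7500 (exercise)
Node 0 (S = 95): continuation = e^(−0.03)·[0.1463·0.0000 + 0.8537·26.7500] = 22.1620; exercise value = 22.0000 ≤ continuation, so V_0 = 22.1620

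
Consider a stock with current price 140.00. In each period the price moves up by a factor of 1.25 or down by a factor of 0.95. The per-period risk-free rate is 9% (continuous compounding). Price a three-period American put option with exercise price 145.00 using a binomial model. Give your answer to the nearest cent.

Risk-neutral probability p = (e^0.09 − 0.95)/(1.25 − 0.95) = 0.1442/0.3000 = 0.4806
Terminal stock prices: S_uuu = 273.4, S_uud = 207.8, S_udd = 157.9, S_ddd = 120
Terminal payoffs (K − S): max(-128.4, 0) = 0, max(-62.81, 0) = 0, max(-12.94, 0) = 0, max(24.97, 0) = 24.97
Node uu (S = 218.8): continuation = e^(−0.09)·[0.4806·0.0000 + 0.5194·0.0000] = 0.0000; exercise value = 0.0000 ≤ continuation, so V_uu = 0.0000
Node ud (S = 166.2): continuation = e^(−0.09)·[0.4806·0.0000 + 0.5194·0.0000] = 0.0000; exercise value = 0.0000 ≤ continuation, so V_ud = 0.0000
Node dd (S = 126.3): continuation = e^(−0.09)·[0.4806·0.0000 + 0.5194·24.9675] = 11.8524; exercise value = 18.6500 > continuation, so V_dd = 18.6500 (exercise)
Node u (S = 175): continuation = e^(−0.09)·[0.4806·0.0000 + 0.5194·0.0000] = 0.0000; exercise value = 0.0000 ≤ continuation, so V_u = 0.0000
Node d (S = 133): continuation = e^(−0.09)·[0.4806·0.0000 + 0.5194·18.6500] = 8.8534; exercise value = 12.0000 > continuation, so V_d = 12.0000 (exercise)
Node 0 (S = 140): continuation = e^(−0.09)·[0.4806·0.0000 + 0.5194·12.0000] = 5.6966; exercise value = 5.0000 ≤ continuation, so V_0 = 5.6966

5.70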